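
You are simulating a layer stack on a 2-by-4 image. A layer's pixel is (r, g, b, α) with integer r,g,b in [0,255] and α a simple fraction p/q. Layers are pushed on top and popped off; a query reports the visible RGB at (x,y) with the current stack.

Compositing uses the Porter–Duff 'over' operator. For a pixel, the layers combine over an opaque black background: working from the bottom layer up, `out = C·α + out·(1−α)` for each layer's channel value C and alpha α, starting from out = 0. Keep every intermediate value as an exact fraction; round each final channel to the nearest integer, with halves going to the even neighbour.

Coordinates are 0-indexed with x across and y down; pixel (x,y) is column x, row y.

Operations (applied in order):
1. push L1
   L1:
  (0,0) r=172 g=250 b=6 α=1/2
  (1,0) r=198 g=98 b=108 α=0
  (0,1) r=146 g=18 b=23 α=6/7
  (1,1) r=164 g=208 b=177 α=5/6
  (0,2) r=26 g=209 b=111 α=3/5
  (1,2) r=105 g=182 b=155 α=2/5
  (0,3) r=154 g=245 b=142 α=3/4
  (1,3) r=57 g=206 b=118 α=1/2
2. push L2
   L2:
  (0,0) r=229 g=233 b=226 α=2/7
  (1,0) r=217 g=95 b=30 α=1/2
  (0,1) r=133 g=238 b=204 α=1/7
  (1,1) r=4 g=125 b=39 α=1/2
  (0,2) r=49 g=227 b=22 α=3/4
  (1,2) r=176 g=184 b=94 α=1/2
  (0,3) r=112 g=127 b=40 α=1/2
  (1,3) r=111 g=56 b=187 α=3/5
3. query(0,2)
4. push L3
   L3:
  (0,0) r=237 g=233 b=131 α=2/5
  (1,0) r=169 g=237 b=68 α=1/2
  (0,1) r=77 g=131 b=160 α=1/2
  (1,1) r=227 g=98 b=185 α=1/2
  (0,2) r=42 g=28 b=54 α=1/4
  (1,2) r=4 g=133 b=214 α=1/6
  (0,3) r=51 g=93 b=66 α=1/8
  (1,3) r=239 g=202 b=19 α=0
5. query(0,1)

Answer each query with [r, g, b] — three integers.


(0,2) stack=L1,L2; from [0,0,0]:
L1 α=3/5: [78/5, 627/5, 333/5]
L2 α=3/4: [813/20, 1008/5, 663/20]
= [41, 202, 33]

query (0,1) [L1,L2,L3] — begin 0,0,0
after L1 α=6/7: [876/7, 108/7, 138/7]
after L2 α=1/7: [6187/49, 2314/49, 2256/49]
after L3 α=1/2: [4980/49, 8733/98, 5048/49]
rounded: [102, 89, 103]


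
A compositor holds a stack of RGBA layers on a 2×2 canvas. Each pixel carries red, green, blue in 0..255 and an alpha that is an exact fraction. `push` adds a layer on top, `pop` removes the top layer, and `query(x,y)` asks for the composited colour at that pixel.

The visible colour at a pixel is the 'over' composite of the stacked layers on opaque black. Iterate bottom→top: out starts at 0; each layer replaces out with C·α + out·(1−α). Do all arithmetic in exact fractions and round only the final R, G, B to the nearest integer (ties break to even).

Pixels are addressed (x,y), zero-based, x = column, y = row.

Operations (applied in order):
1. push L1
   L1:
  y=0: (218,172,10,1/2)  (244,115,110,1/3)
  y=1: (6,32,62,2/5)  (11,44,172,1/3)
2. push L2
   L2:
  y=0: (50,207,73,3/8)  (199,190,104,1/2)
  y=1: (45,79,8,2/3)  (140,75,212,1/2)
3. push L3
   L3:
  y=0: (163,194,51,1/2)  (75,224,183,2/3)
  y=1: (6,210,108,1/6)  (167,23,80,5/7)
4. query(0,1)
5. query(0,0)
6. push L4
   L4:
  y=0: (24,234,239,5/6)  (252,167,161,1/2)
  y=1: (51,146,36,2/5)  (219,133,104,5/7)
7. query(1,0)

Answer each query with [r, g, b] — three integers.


query (0,1) [L1,L2,L3] — begin 0,0,0
L1 α=2/5: [12/5, 64/5, 124/5]
L2 α=2/3: [154/5, 854/15, 68/5]
L3 α=1/6: [80/3, 742/9, 88/3]
→ [27, 82, 29]

(0,0) stack=L1,L2,L3; from [0,0,0]:
after L1 α=1/2: [109, 86, 5]
after L2 α=3/8: [695/8, 1051/8, 61/2]
after L3 α=1/2: [1999/16, 2603/16, 163/4]
= [125, 163, 41]

query (1,0) [L1,L2,L3,L4] — begin 0,0,0
L1 α=1/3: [244/3, 115/3, 110/3]
L2 α=1/2: [841/6, 685/6, 211/3]
L3 α=2/3: [1741/18, 3373/18, 1309/9]
L4 α=1/2: [6277/36, 6379/36, 1379/9]
= [174, 177, 153]


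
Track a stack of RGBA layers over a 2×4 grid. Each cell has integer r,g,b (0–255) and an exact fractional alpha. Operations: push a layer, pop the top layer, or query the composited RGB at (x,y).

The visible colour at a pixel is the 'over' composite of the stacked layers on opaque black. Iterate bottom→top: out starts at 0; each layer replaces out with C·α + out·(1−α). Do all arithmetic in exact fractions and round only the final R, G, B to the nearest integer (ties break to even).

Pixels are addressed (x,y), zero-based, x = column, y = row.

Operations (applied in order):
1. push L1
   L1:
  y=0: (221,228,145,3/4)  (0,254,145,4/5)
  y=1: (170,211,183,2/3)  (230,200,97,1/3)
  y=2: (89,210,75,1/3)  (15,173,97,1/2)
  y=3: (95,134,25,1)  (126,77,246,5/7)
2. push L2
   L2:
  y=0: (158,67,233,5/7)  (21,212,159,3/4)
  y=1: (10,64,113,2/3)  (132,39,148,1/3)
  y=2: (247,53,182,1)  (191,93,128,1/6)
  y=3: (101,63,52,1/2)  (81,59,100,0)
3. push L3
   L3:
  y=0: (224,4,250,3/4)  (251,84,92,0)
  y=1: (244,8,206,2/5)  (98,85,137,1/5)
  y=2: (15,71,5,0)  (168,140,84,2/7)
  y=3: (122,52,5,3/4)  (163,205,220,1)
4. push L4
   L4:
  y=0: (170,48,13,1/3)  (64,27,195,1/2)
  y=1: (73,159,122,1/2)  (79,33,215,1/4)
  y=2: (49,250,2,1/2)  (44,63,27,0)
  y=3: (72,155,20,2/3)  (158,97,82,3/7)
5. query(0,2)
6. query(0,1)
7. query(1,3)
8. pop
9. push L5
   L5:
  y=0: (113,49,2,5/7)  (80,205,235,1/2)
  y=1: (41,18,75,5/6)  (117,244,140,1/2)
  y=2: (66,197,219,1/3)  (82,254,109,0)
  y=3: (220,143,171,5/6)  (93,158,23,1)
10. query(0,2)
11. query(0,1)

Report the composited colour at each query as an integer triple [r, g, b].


(0,2) stack=L1,L2,L3,L4; from [0,0,0]:
L1 α=1/3: [89/3, 70, 25]
L2 α=1: [247, 53, 182]
L3 α=0: [247, 53, 182]
L4 α=1/2: [148, 303/2, 92]
rounded: [148, 152, 92]

query (0,1) [L1,L2,L3,L4] — begin 0,0,0
+L1 (α=2/3) → [340/3, 422/3, 122]
+L2 (α=2/3) → [400/9, 806/9, 116]
+L3 (α=2/5) → [1864/15, 854/15, 152]
+L4 (α=1/2) → [2959/30, 3239/30, 137]
= [99, 108, 137]

(1,3) stack=L1,L2,L3,L4; from [0,0,0]:
after L1 α=5/7: [90, 55, 1230/7]
after L2 α=0: [90, 55, 1230/7]
after L3 α=1: [163, 205, 220]
after L4 α=3/7: [1126/7, 1111/7, 1126/7]
→ [161, 159, 161]

at x=0,y=2 over L1,L2,L3,L5:
L1 α=1/3: [89/3, 70, 25]
L2 α=1: [247, 53, 182]
L3 α=0: [247, 53, 182]
L5 α=1/3: [560/3, 101, 583/3]
rounded: [187, 101, 194]

query (0,1) [L1,L2,L3,L5] — begin 0,0,0
after L1 α=2/3: [340/3, 422/3, 122]
after L2 α=2/3: [400/9, 806/9, 116]
after L3 α=2/5: [1864/15, 854/15, 152]
after L5 α=5/6: [4939/90, 1102/45, 527/6]
→ [55, 24, 88]


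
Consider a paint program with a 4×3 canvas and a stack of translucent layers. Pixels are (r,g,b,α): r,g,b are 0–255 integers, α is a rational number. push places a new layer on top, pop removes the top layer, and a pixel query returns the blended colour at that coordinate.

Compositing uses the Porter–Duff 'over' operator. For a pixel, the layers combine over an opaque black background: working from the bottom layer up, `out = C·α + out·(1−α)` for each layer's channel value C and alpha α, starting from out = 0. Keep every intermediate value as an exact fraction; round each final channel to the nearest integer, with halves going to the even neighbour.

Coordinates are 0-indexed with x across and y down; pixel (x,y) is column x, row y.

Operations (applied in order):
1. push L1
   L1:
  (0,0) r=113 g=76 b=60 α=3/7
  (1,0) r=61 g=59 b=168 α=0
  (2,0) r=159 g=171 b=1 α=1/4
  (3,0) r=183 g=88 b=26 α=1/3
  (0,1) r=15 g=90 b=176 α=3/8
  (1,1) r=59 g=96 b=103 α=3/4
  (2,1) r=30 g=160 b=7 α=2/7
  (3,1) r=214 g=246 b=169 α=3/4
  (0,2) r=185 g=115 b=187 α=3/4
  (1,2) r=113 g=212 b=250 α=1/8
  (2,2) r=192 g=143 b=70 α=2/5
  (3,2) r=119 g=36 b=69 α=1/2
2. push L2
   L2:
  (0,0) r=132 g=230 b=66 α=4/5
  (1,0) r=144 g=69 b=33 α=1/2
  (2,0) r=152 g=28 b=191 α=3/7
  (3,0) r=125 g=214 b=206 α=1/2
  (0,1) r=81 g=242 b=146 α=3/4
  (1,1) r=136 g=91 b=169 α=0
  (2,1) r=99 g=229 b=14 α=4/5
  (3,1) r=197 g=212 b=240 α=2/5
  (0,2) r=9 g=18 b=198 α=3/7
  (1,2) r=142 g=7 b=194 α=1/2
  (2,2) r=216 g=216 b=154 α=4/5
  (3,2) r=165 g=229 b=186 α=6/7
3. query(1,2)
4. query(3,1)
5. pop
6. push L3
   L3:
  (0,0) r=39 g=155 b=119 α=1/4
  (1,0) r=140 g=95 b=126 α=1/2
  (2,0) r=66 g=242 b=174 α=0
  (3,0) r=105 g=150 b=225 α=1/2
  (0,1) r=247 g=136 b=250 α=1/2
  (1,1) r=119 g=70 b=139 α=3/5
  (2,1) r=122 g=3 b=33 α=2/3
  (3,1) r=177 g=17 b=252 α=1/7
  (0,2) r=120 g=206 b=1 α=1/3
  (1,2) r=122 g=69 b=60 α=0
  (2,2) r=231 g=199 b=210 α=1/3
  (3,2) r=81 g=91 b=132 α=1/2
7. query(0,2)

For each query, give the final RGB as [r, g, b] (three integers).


(1,2) stack=L1,L2; from [0,0,0]:
after L1 α=1/8: [113/8, 53/2, 125/4]
after L2 α=1/2: [1249/16, 67/4, 901/8]
rounded: [78, 17, 113]

at x=3,y=1 over L1,L2:
L1 α=3/4: [321/2, 369/2, 507/4]
L2 α=2/5: [1751/10, 391/2, 3441/20]
→ [175, 196, 172]

query (0,2) [L1,L3] — begin 0,0,0
+L1 (α=3/4) → [555/4, 345/4, 561/4]
+L3 (α=1/3) → [265/2, 757/6, 563/6]
= [132, 126, 94]


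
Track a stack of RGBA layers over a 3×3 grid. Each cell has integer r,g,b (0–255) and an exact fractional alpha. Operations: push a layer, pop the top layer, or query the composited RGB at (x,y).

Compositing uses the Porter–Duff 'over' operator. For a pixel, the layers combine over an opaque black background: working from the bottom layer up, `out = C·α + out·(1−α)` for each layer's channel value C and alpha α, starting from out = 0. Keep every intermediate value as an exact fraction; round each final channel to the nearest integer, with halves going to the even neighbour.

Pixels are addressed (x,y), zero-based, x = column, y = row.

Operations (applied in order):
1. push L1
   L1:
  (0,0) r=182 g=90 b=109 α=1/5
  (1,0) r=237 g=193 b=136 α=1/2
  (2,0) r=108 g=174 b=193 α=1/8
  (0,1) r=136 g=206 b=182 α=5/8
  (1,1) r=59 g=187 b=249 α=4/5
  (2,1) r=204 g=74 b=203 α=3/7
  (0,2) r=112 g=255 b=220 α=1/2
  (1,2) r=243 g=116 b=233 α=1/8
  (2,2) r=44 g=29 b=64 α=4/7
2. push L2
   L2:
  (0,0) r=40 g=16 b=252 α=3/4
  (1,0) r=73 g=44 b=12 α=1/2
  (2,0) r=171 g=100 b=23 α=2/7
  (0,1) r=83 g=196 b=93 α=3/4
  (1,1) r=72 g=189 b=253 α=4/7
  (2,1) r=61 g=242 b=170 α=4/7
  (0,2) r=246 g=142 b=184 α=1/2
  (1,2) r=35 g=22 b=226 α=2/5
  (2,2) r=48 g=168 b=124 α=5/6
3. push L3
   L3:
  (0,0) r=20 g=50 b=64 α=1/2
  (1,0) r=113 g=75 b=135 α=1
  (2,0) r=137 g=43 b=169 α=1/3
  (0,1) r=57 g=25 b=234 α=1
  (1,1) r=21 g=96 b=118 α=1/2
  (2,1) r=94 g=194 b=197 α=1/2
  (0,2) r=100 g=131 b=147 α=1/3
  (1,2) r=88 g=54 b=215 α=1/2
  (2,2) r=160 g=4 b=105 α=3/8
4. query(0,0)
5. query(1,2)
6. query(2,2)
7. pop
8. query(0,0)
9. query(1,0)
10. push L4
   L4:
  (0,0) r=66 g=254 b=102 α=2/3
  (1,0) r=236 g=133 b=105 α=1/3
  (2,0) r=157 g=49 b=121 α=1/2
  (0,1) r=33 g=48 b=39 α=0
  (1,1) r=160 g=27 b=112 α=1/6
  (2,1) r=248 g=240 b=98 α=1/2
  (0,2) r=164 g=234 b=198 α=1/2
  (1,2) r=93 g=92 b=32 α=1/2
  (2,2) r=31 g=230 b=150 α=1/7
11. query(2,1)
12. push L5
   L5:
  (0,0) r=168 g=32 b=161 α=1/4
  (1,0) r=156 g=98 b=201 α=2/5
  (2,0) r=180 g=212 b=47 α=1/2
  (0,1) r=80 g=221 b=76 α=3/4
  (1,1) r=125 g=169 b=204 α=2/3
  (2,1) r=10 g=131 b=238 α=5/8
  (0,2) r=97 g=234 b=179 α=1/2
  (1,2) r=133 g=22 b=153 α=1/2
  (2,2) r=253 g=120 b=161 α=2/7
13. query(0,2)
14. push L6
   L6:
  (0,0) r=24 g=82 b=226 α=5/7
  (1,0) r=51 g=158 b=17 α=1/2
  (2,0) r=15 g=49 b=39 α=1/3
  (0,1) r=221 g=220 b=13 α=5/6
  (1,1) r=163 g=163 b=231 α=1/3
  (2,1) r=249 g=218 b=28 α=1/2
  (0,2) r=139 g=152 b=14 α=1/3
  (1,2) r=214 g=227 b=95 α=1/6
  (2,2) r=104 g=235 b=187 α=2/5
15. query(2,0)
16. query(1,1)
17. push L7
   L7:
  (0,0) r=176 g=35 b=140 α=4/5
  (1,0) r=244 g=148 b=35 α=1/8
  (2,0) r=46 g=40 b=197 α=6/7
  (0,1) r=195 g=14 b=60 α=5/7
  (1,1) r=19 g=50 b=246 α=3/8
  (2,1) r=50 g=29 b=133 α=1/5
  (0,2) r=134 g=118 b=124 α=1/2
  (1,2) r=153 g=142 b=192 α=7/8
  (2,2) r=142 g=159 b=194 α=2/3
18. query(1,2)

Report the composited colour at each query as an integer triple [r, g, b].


(0,0) stack=L1,L2,L3; from [0,0,0]:
after L1 α=1/5: [182/5, 18, 109/5]
after L2 α=3/4: [391/10, 33/2, 3889/20]
after L3 α=1/2: [591/20, 133/4, 5169/40]
rounded: [30, 33, 129]

query (1,2) [L1,L2,L3] — begin 0,0,0
+L1 (α=1/8) → [243/8, 29/2, 233/8]
+L2 (α=2/5) → [1289/40, 35/2, 863/8]
+L3 (α=1/2) → [4809/80, 143/4, 2583/16]
→ [60, 36, 161]

(2,2) stack=L1,L2,L3; from [0,0,0]:
+L1 (α=4/7) → [176/7, 116/7, 256/7]
+L2 (α=5/6) → [928/21, 2998/21, 766/7]
+L3 (α=3/8) → [1840/21, 7621/84, 6035/56]
rounded: [88, 91, 108]

at x=0,y=0 over L1,L2:
+L1 (α=1/5) → [182/5, 18, 109/5]
+L2 (α=3/4) → [391/10, 33/2, 3889/20]
→ [39, 16, 194]

at x=1,y=0 over L1,L2:
+L1 (α=1/2) → [237/2, 193/2, 68]
+L2 (α=1/2) → [383/4, 281/4, 40]
= [96, 70, 40]

(2,1) stack=L1,L2,L4; from [0,0,0]:
+L1 (α=3/7) → [612/7, 222/7, 87]
+L2 (α=4/7) → [3544/49, 7442/49, 941/7]
+L4 (α=1/2) → [7848/49, 9601/49, 1627/14]
= [160, 196, 116]

(0,2) stack=L1,L2,L4,L5; from [0,0,0]:
L1 α=1/2: [56, 255/2, 110]
L2 α=1/2: [151, 539/4, 147]
L4 α=1/2: [315/2, 1475/8, 345/2]
L5 α=1/2: [509/4, 3347/16, 703/4]
= [127, 209, 176]

at x=2,y=0 over L1,L2,L4,L5,L6:
L1 α=1/8: [27/2, 87/4, 193/8]
L2 α=2/7: [117/2, 1235/28, 1333/56]
L4 α=1/2: [431/4, 2607/56, 8109/112]
L5 α=1/2: [1151/8, 14479/112, 13373/224]
L6 α=1/3: [1211/12, 5741/56, 17741/336]
rounded: [101, 103, 53]

at x=1,y=1 over L1,L2,L4,L5,L6:
L1 α=4/5: [236/5, 748/5, 996/5]
L2 α=4/7: [2148/35, 6024/35, 8048/35]
L4 α=1/6: [1634/21, 2071/14, 1472/7]
L5 α=2/3: [6884/63, 6803/42, 4328/21]
L6 α=1/3: [24037/189, 10226/63, 13507/63]
rounded: [127, 162, 214]

at x=1,y=2 over L1,L2,L4,L5,L6,L7:
after L1 α=1/8: [243/8, 29/2, 233/8]
after L2 α=2/5: [1289/40, 35/2, 863/8]
after L4 α=1/2: [5009/80, 219/4, 1119/16]
after L5 α=1/2: [15649/160, 307/8, 3567/32]
after L6 α=1/6: [7499/64, 1117/16, 20875/192]
after L7 α=7/8: [76043/512, 17021/128, 278923/1536]
rounded: [149, 133, 182]


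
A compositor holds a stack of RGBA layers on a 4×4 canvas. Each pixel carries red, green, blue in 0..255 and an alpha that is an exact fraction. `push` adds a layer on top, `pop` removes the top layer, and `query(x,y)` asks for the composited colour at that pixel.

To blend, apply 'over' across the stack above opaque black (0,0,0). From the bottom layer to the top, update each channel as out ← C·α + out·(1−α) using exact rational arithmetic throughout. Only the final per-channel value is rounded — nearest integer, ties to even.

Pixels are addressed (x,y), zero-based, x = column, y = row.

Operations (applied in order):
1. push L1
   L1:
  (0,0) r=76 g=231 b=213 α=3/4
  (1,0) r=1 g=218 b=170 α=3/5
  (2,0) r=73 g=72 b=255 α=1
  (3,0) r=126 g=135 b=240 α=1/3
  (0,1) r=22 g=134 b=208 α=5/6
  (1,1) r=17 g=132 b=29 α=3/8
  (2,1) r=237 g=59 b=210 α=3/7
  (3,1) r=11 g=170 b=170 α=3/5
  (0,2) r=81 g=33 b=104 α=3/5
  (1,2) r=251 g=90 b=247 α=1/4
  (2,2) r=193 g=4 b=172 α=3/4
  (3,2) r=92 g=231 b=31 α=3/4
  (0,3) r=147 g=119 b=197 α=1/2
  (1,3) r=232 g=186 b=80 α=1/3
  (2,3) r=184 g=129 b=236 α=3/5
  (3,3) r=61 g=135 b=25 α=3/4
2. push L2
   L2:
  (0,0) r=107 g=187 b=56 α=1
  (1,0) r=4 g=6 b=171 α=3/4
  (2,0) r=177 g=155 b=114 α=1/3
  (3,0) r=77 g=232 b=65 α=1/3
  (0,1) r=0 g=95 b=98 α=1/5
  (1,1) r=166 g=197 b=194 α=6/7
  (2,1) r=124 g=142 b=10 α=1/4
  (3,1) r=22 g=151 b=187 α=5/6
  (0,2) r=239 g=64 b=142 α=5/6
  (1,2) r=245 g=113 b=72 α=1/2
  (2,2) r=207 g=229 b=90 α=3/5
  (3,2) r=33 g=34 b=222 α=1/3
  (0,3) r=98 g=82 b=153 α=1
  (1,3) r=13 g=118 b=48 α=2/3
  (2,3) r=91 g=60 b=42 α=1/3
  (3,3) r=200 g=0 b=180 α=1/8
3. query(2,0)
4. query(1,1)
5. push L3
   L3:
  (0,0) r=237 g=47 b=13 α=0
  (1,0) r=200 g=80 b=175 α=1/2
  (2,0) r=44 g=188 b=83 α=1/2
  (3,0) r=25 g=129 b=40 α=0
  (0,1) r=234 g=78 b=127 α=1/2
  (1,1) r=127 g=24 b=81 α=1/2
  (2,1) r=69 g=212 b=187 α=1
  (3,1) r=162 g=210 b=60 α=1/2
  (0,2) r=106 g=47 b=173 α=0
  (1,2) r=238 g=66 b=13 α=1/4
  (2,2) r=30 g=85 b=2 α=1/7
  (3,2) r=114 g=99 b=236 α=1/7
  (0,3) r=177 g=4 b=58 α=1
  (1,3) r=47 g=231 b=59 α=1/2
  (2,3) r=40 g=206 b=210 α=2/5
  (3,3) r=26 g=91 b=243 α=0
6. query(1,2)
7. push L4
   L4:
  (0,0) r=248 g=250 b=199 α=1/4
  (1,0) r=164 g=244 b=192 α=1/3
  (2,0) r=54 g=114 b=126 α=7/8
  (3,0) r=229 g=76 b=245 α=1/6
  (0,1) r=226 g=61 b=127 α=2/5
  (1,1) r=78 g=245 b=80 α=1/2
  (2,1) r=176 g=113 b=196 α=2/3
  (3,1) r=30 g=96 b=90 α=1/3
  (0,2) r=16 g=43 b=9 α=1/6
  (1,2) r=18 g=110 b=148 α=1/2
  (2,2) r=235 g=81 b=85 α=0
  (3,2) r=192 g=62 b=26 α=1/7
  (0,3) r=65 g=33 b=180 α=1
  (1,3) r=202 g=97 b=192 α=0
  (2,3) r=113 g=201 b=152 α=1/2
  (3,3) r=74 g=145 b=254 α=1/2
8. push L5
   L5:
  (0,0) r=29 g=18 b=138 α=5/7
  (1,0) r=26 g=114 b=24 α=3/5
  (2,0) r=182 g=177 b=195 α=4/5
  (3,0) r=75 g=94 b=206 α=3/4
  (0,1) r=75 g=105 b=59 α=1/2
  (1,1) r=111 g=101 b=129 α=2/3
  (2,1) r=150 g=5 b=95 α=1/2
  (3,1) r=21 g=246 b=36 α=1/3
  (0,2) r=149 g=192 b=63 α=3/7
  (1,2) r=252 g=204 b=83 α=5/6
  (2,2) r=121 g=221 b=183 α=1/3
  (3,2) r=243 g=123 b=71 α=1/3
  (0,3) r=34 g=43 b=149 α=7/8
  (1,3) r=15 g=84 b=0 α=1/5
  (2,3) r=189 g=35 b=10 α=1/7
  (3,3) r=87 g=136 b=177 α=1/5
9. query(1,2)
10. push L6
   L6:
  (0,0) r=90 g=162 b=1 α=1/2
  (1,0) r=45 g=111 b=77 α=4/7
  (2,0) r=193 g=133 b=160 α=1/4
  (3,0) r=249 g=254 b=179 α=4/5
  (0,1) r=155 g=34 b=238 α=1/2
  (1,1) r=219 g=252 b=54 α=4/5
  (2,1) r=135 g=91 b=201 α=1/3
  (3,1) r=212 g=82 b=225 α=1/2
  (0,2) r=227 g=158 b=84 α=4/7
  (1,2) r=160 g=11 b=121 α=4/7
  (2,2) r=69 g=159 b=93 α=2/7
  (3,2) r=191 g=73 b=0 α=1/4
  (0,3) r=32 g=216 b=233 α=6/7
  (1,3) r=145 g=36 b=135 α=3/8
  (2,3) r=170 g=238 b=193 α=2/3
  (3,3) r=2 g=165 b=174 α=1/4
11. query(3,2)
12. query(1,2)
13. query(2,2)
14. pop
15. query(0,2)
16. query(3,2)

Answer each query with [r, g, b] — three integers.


query (2,0) [L1,L2] — begin 0,0,0
+L1 (α=1) → [73, 72, 255]
+L2 (α=1/3) → [323/3, 299/3, 208]
= [108, 100, 208]

query (1,1) [L1,L2] — begin 0,0,0
L1 α=3/8: [51/8, 99/2, 87/8]
L2 α=6/7: [8019/56, 2463/14, 9399/56]
= [143, 176, 168]

(1,2) stack=L1,L2,L3; from [0,0,0]:
L1 α=1/4: [251/4, 45/2, 247/4]
L2 α=1/2: [1231/8, 271/4, 535/8]
L3 α=1/4: [5597/32, 1077/16, 1709/32]
→ [175, 67, 53]

query (1,2) [L1,L2,L3,L4,L5] — begin 0,0,0
L1 α=1/4: [251/4, 45/2, 247/4]
L2 α=1/2: [1231/8, 271/4, 535/8]
L3 α=1/4: [5597/32, 1077/16, 1709/32]
L4 α=1/2: [6173/64, 2837/32, 6445/64]
L5 α=5/6: [86813/384, 35477/192, 33005/384]
rounded: [226, 185, 86]

at x=3,y=2 over L1,L2,L3,L4,L5,L6:
after L1 α=3/4: [69, 693/4, 93/4]
after L2 α=1/3: [57, 761/6, 179/2]
after L3 α=1/7: [456/7, 860/7, 773/7]
after L4 α=1/7: [4080/49, 5594/49, 4820/49]
after L5 α=1/3: [6689/49, 17215/147, 4373/49]
after L6 α=1/4: [14713/98, 5198/49, 13119/196]
→ [150, 106, 67]

query (1,2) [L1,L2,L3,L4,L5,L6] — begin 0,0,0
L1 α=1/4: [251/4, 45/2, 247/4]
L2 α=1/2: [1231/8, 271/4, 535/8]
L3 α=1/4: [5597/32, 1077/16, 1709/32]
L4 α=1/2: [6173/64, 2837/32, 6445/64]
L5 α=5/6: [86813/384, 35477/192, 33005/384]
L6 α=4/7: [168733/896, 38293/448, 94957/896]
= [188, 85, 106]

query (2,2) [L1,L2,L3,L4,L5,L6] — begin 0,0,0
+L1 (α=3/4) → [579/4, 3, 129]
+L2 (α=3/5) → [1821/10, 693/5, 528/5]
+L3 (α=1/7) → [5613/35, 4583/35, 454/5]
+L4 (α=0) → [5613/35, 4583/35, 454/5]
+L5 (α=1/3) → [15461/105, 16901/105, 1823/15]
+L6 (α=2/7) → [18359/147, 23579/147, 2381/21]
rounded: [125, 160, 113]

query (0,2) [L1,L2,L3,L4,L5] — begin 0,0,0
+L1 (α=3/5) → [243/5, 99/5, 312/5]
+L2 (α=5/6) → [3109/15, 1699/30, 1931/15]
+L3 (α=0) → [3109/15, 1699/30, 1931/15]
+L4 (α=1/6) → [3157/18, 1957/36, 979/9]
+L5 (α=3/7) → [10337/63, 7141/63, 5617/63]
rounded: [164, 113, 89]

(3,2) stack=L1,L2,L3,L4,L5; from [0,0,0]:
L1 α=3/4: [69, 693/4, 93/4]
L2 α=1/3: [57, 761/6, 179/2]
L3 α=1/7: [456/7, 860/7, 773/7]
L4 α=1/7: [4080/49, 5594/49, 4820/49]
L5 α=1/3: [6689/49, 17215/147, 4373/49]
rounded: [137, 117, 89]


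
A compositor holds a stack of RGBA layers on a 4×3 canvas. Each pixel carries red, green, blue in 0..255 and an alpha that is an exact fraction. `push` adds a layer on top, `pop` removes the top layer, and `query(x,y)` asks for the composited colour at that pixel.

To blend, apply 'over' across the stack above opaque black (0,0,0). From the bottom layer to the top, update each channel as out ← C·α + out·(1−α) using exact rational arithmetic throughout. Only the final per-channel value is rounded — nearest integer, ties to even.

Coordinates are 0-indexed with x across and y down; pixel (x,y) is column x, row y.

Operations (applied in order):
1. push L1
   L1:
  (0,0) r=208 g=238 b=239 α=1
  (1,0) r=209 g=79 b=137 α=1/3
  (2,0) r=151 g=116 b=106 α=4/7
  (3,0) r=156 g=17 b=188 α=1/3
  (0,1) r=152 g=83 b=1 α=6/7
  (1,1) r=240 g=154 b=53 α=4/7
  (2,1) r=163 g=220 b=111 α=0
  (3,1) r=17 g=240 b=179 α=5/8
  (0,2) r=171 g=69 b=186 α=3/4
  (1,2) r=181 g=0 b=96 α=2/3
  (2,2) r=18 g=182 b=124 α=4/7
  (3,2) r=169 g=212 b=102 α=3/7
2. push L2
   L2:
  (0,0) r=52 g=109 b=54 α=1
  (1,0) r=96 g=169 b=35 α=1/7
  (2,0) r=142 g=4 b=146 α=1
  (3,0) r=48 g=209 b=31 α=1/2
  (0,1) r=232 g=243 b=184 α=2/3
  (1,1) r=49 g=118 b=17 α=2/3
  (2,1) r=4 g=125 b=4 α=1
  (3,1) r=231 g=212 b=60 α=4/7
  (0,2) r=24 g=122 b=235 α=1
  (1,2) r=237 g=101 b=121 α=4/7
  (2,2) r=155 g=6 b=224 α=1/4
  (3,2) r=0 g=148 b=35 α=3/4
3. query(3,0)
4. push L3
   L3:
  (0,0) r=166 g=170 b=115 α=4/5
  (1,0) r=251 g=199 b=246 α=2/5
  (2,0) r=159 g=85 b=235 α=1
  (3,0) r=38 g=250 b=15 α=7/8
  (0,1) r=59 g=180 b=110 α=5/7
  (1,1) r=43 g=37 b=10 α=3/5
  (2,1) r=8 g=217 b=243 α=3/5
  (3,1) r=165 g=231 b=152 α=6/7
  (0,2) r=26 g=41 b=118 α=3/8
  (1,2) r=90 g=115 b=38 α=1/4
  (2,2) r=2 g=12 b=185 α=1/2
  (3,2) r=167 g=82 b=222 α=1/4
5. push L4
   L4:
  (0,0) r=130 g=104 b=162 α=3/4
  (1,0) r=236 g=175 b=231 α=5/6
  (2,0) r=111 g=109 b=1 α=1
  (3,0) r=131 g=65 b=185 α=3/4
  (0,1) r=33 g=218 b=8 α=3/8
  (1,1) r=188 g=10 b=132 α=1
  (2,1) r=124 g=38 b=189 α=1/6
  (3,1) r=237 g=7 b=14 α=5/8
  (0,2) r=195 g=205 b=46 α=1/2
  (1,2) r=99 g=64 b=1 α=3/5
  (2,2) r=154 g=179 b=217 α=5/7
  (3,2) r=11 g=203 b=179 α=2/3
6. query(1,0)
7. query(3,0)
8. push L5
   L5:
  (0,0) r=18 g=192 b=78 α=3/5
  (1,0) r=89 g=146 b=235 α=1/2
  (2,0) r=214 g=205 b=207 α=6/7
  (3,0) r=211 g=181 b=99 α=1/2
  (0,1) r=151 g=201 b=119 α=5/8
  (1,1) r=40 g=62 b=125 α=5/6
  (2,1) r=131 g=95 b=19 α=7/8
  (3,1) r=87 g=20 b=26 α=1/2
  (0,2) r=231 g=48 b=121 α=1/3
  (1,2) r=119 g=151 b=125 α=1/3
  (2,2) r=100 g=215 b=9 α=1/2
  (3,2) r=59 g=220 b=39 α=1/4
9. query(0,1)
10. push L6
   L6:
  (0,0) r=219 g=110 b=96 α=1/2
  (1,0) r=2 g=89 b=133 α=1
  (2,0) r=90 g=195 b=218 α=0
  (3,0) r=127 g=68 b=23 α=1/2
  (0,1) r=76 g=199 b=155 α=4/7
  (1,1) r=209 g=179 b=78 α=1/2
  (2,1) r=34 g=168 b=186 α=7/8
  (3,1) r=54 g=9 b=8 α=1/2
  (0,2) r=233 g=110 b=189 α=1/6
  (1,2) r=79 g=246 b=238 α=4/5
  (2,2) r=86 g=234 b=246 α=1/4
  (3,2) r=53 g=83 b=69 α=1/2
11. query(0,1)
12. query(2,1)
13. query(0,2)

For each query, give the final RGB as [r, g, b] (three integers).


query (3,0) [L1,L2] — begin 0,0,0
+L1 (α=1/3) → [52, 17/3, 188/3]
+L2 (α=1/2) → [50, 322/3, 281/6]
→ [50, 107, 47]

(1,0) stack=L1,L2,L3,L4; from [0,0,0]:
L1 α=1/3: [209/3, 79/3, 137/3]
L2 α=1/7: [514/7, 327/7, 309/7]
L3 α=2/5: [5056/35, 3767/35, 4371/35]
L4 α=5/6: [7726/35, 5732/35, 7466/35]
→ [221, 164, 213]

(3,0) stack=L1,L2,L3,L4; from [0,0,0]:
+L1 (α=1/3) → [52, 17/3, 188/3]
+L2 (α=1/2) → [50, 322/3, 281/6]
+L3 (α=7/8) → [79/2, 1393/6, 911/48]
+L4 (α=3/4) → [865/8, 2563/24, 27551/192]
= [108, 107, 143]

at x=0,y=1 over L1,L2,L3,L4,L5:
+L1 (α=6/7) → [912/7, 498/7, 6/7]
+L2 (α=2/3) → [4160/21, 1300/7, 2582/21]
+L3 (α=5/7) → [14515/147, 8900/49, 16714/147]
+L4 (α=3/8) → [10891/147, 38273/196, 43549/588]
+L5 (α=5/8) → [23943/196, 311799/1568, 160169/1568]
rounded: [122, 199, 102]

query (0,1) [L1,L2,L3,L4,L5,L6] — begin 0,0,0
after L1 α=6/7: [912/7, 498/7, 6/7]
after L2 α=2/3: [4160/21, 1300/7, 2582/21]
after L3 α=5/7: [14515/147, 8900/49, 16714/147]
after L4 α=3/8: [10891/147, 38273/196, 43549/588]
after L5 α=5/8: [23943/196, 311799/1568, 160169/1568]
after L6 α=4/7: [131413/1372, 2183525/10976, 1452667/10976]
→ [96, 199, 132]

at x=2,y=1 over L1,L2,L3,L4,L5,L6:
after L1 α=0: [0, 0, 0]
after L2 α=1: [4, 125, 4]
after L3 α=3/5: [32/5, 901/5, 737/5]
after L4 α=1/6: [26, 313/2, 463/3]
after L5 α=7/8: [943/8, 1643/16, 431/12]
after L6 α=7/8: [2847/64, 20459/128, 16055/96]
rounded: [44, 160, 167]

(0,2) stack=L1,L2,L3,L4,L5,L6; from [0,0,0]:
+L1 (α=3/4) → [513/4, 207/4, 279/2]
+L2 (α=1) → [24, 122, 235]
+L3 (α=3/8) → [99/4, 733/8, 1529/8]
+L4 (α=1/2) → [879/8, 2373/16, 1897/16]
+L5 (α=1/3) → [601/4, 919/8, 955/8]
+L6 (α=1/6) → [3937/24, 1825/16, 6287/48]
= [164, 114, 131]


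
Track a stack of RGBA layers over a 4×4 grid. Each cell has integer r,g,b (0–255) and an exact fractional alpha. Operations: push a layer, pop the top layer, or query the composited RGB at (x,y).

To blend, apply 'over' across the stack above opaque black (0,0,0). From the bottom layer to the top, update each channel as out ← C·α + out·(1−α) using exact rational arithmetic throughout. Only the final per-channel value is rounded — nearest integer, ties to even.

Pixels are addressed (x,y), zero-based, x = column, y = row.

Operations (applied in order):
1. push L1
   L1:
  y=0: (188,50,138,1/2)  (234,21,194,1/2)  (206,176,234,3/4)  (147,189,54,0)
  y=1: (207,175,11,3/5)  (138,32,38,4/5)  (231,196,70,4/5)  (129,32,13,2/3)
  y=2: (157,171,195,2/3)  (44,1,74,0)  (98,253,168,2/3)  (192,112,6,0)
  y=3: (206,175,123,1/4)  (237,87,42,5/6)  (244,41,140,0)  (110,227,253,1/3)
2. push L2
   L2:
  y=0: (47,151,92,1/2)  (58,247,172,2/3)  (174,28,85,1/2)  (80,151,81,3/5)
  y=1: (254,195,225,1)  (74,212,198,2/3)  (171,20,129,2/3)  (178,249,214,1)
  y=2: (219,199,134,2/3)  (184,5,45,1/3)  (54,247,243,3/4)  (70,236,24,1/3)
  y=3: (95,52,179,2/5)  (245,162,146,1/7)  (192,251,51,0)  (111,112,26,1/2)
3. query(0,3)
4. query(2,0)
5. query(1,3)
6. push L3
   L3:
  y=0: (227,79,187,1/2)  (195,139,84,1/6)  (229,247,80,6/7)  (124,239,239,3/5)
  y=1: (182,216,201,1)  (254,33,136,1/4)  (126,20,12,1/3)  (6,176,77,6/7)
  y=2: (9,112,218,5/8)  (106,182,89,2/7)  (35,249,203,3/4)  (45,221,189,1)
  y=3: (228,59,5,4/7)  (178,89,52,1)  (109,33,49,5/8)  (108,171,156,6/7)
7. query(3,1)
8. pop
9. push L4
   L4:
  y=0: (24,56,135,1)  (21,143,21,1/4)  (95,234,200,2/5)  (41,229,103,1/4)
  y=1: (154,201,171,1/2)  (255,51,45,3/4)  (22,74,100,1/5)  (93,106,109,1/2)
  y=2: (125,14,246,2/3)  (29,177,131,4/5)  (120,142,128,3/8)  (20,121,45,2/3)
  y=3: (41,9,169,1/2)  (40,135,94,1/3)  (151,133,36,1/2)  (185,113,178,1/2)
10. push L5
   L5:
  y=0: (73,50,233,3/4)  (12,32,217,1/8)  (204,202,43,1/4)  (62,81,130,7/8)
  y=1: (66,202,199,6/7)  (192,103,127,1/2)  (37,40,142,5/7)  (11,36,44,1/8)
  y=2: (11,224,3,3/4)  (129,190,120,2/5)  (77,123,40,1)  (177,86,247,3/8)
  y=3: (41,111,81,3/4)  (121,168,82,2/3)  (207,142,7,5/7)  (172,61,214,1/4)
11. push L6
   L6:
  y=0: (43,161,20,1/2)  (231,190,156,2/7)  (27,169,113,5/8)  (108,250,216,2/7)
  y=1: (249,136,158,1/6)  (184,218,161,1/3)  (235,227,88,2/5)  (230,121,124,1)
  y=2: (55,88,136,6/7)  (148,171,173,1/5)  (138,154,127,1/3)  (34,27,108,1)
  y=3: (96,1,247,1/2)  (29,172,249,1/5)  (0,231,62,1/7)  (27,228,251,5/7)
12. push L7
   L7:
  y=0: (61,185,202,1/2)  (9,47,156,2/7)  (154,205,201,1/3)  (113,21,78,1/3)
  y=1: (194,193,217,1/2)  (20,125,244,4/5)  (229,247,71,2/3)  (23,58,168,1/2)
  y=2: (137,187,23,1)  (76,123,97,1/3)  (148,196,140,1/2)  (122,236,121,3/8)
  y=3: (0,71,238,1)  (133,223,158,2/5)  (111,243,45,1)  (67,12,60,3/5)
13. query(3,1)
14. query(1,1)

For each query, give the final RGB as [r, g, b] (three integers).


at x=0,y=3 over L1,L2:
after L1 α=1/4: [103/2, 175/4, 123/4]
after L2 α=2/5: [689/10, 941/20, 1801/20]
rounded: [69, 47, 90]

at x=2,y=0 over L1,L2:
after L1 α=3/4: [309/2, 132, 351/2]
after L2 α=1/2: [657/4, 80, 521/4]
= [164, 80, 130]

at x=1,y=3 over L1,L2:
L1 α=5/6: [395/2, 145/2, 35]
L2 α=1/7: [1430/7, 597/7, 356/7]
= [204, 85, 51]

at x=3,y=1 over L1,L2,L3:
+L1 (α=2/3) → [86, 64/3, 26/3]
+L2 (α=1) → [178, 249, 214]
+L3 (α=6/7) → [214/7, 1305/7, 676/7]
= [31, 186, 97]

(3,1) stack=L1,L2,L4,L5,L6,L7; from [0,0,0]:
L1 α=2/3: [86, 64/3, 26/3]
L2 α=1: [178, 249, 214]
L4 α=1/2: [271/2, 355/2, 323/2]
L5 α=1/8: [1919/16, 2557/16, 2349/16]
L6 α=1: [230, 121, 124]
L7 α=1/2: [253/2, 179/2, 146]
= [126, 90, 146]

query (1,1) [L1,L2,L4,L5,L6,L7] — begin 0,0,0
after L1 α=4/5: [552/5, 128/5, 152/5]
after L2 α=2/3: [1292/15, 2248/15, 2132/15]
after L4 α=3/4: [12767/60, 4543/60, 4157/60]
after L5 α=1/2: [24287/120, 10723/120, 11777/120]
after L6 α=1/3: [35327/180, 23803/180, 21437/180]
after L7 α=4/5: [49727/900, 113803/900, 197117/900]
= [55, 126, 219]


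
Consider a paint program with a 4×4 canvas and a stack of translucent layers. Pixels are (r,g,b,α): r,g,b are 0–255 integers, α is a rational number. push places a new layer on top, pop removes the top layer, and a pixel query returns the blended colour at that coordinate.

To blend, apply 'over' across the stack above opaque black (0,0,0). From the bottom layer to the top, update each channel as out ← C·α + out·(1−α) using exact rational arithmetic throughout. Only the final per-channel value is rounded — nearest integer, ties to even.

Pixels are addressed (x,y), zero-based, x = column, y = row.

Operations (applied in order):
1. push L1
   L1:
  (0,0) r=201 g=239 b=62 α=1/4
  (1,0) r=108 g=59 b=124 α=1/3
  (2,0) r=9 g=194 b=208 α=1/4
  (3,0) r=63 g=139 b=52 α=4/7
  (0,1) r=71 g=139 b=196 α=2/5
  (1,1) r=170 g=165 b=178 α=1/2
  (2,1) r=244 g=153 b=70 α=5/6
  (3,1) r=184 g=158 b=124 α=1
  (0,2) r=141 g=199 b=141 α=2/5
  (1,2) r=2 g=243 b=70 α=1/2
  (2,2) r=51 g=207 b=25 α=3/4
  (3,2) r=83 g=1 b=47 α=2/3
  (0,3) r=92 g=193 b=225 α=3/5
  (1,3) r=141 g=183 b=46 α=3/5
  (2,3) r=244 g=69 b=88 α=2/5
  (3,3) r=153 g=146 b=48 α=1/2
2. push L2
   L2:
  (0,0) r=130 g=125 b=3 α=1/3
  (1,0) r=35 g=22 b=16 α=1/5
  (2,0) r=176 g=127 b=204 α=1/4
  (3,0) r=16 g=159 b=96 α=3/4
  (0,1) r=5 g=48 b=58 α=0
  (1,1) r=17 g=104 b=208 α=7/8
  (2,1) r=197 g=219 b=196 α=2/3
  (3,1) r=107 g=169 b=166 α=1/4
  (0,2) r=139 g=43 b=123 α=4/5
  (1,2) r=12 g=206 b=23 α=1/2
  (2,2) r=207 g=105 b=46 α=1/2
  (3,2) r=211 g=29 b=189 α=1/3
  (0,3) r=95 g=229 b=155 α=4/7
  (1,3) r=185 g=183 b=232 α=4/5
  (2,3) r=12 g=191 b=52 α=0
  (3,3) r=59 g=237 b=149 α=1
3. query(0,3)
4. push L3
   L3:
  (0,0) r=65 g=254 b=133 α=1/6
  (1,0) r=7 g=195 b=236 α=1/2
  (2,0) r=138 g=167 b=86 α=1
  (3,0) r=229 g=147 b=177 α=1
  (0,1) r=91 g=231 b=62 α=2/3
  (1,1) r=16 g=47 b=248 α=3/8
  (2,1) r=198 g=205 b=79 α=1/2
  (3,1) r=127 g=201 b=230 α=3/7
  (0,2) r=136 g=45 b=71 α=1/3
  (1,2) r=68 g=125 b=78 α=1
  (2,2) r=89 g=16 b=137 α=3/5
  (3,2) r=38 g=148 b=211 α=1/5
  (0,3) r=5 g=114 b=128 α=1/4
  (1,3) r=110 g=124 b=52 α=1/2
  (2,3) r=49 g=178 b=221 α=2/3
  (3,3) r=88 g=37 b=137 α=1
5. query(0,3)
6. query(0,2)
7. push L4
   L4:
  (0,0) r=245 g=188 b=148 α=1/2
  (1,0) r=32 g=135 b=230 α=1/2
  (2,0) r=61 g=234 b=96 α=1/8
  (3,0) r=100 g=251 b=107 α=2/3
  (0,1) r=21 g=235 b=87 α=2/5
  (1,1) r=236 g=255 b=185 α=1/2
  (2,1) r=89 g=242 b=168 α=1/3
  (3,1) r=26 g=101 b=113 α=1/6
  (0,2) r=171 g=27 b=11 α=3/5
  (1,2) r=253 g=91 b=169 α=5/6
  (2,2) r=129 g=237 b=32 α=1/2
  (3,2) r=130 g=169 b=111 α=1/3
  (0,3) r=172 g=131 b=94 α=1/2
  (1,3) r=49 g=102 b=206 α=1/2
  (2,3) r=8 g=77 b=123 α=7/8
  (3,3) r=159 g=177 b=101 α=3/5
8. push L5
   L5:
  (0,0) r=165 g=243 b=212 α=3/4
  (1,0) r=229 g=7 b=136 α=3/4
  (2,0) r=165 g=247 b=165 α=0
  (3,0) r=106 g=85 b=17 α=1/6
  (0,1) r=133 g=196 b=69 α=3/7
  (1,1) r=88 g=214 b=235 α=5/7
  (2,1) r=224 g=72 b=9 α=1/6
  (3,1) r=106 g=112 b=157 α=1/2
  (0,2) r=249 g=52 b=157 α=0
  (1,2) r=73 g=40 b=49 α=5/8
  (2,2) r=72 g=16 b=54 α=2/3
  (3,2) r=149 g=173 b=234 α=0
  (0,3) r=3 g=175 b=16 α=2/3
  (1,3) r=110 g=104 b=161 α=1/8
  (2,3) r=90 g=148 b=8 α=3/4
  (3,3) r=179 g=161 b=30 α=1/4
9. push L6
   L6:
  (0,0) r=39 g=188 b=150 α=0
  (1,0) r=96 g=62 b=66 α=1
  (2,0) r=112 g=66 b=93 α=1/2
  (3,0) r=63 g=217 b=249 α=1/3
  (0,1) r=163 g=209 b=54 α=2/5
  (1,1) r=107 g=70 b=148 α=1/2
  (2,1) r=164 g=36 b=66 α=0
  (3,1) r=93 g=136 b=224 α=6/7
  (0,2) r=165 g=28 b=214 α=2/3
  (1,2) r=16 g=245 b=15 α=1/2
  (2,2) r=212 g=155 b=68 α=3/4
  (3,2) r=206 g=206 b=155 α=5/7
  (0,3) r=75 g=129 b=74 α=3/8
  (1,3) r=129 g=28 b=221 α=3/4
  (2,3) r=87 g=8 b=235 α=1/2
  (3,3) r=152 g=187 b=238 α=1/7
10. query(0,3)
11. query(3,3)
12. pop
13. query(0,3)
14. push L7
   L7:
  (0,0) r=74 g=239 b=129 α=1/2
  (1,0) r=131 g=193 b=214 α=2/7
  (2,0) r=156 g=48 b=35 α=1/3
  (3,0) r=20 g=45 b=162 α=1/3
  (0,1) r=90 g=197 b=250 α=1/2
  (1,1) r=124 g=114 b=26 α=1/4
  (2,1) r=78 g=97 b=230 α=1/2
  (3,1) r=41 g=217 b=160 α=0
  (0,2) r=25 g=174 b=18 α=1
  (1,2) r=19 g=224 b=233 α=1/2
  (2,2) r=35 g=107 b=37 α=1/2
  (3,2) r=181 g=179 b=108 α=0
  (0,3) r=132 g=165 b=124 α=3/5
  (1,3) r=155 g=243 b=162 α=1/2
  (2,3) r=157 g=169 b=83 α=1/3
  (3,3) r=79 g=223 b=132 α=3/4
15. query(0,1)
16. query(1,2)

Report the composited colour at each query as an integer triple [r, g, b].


at x=0,y=3 over L1,L2:
L1 α=3/5: [276/5, 579/5, 135]
L2 α=4/7: [2728/35, 6317/35, 1025/7]
rounded: [78, 180, 146]

query (0,3) [L1,L2,L3] — begin 0,0,0
+L1 (α=3/5) → [276/5, 579/5, 135]
+L2 (α=4/7) → [2728/35, 6317/35, 1025/7]
+L3 (α=1/4) → [8359/140, 22941/140, 3971/28]
rounded: [60, 164, 142]

at x=0,y=2 over L1,L2,L3:
+L1 (α=2/5) → [282/5, 398/5, 282/5]
+L2 (α=4/5) → [3062/25, 1258/25, 2742/25]
+L3 (α=1/3) → [9524/75, 3641/75, 7259/75]
rounded: [127, 49, 97]

(0,3) stack=L1,L2,L3,L4,L5,L6; from [0,0,0]:
L1 α=3/5: [276/5, 579/5, 135]
L2 α=4/7: [2728/35, 6317/35, 1025/7]
L3 α=1/4: [8359/140, 22941/140, 3971/28]
L4 α=1/2: [32439/280, 41281/280, 6603/56]
L5 α=2/3: [11373/280, 46427/280, 8395/168]
L6 α=3/8: [23973/448, 68099/448, 79271/1344]
→ [54, 152, 59]

at x=3,y=3 over L1,L2,L3,L4,L5,L6:
L1 α=1/2: [153/2, 73, 24]
L2 α=1: [59, 237, 149]
L3 α=1: [88, 37, 137]
L4 α=3/5: [653/5, 121, 577/5]
L5 α=1/4: [1427/10, 131, 1881/20]
L6 α=1/7: [5041/35, 139, 8023/70]
= [144, 139, 115]

(0,3) stack=L1,L2,L3,L4,L5; from [0,0,0]:
+L1 (α=3/5) → [276/5, 579/5, 135]
+L2 (α=4/7) → [2728/35, 6317/35, 1025/7]
+L3 (α=1/4) → [8359/140, 22941/140, 3971/28]
+L4 (α=1/2) → [32439/280, 41281/280, 6603/56]
+L5 (α=2/3) → [11373/280, 46427/280, 8395/168]
→ [41, 166, 50]

query (0,1) [L1,L2,L3,L4,L5,L7] — begin 0,0,0
L1 α=2/5: [142/5, 278/5, 392/5]
L2 α=0: [142/5, 278/5, 392/5]
L3 α=2/3: [1052/15, 2588/15, 1012/15]
L4 α=2/5: [1262/25, 4938/25, 1882/25]
L5 α=3/7: [15023/175, 34452/175, 12703/175]
L7 α=1/2: [30773/350, 68927/350, 56453/350]
rounded: [88, 197, 161]

at x=1,y=2 over L1,L2,L3,L4,L5,L7:
after L1 α=1/2: [1, 243/2, 35]
after L2 α=1/2: [13/2, 655/4, 29]
after L3 α=1: [68, 125, 78]
after L4 α=5/6: [1333/6, 290/3, 923/6]
after L5 α=5/8: [2063/16, 245/4, 1413/16]
after L7 α=1/2: [2367/32, 1141/8, 5141/32]
= [74, 143, 161]


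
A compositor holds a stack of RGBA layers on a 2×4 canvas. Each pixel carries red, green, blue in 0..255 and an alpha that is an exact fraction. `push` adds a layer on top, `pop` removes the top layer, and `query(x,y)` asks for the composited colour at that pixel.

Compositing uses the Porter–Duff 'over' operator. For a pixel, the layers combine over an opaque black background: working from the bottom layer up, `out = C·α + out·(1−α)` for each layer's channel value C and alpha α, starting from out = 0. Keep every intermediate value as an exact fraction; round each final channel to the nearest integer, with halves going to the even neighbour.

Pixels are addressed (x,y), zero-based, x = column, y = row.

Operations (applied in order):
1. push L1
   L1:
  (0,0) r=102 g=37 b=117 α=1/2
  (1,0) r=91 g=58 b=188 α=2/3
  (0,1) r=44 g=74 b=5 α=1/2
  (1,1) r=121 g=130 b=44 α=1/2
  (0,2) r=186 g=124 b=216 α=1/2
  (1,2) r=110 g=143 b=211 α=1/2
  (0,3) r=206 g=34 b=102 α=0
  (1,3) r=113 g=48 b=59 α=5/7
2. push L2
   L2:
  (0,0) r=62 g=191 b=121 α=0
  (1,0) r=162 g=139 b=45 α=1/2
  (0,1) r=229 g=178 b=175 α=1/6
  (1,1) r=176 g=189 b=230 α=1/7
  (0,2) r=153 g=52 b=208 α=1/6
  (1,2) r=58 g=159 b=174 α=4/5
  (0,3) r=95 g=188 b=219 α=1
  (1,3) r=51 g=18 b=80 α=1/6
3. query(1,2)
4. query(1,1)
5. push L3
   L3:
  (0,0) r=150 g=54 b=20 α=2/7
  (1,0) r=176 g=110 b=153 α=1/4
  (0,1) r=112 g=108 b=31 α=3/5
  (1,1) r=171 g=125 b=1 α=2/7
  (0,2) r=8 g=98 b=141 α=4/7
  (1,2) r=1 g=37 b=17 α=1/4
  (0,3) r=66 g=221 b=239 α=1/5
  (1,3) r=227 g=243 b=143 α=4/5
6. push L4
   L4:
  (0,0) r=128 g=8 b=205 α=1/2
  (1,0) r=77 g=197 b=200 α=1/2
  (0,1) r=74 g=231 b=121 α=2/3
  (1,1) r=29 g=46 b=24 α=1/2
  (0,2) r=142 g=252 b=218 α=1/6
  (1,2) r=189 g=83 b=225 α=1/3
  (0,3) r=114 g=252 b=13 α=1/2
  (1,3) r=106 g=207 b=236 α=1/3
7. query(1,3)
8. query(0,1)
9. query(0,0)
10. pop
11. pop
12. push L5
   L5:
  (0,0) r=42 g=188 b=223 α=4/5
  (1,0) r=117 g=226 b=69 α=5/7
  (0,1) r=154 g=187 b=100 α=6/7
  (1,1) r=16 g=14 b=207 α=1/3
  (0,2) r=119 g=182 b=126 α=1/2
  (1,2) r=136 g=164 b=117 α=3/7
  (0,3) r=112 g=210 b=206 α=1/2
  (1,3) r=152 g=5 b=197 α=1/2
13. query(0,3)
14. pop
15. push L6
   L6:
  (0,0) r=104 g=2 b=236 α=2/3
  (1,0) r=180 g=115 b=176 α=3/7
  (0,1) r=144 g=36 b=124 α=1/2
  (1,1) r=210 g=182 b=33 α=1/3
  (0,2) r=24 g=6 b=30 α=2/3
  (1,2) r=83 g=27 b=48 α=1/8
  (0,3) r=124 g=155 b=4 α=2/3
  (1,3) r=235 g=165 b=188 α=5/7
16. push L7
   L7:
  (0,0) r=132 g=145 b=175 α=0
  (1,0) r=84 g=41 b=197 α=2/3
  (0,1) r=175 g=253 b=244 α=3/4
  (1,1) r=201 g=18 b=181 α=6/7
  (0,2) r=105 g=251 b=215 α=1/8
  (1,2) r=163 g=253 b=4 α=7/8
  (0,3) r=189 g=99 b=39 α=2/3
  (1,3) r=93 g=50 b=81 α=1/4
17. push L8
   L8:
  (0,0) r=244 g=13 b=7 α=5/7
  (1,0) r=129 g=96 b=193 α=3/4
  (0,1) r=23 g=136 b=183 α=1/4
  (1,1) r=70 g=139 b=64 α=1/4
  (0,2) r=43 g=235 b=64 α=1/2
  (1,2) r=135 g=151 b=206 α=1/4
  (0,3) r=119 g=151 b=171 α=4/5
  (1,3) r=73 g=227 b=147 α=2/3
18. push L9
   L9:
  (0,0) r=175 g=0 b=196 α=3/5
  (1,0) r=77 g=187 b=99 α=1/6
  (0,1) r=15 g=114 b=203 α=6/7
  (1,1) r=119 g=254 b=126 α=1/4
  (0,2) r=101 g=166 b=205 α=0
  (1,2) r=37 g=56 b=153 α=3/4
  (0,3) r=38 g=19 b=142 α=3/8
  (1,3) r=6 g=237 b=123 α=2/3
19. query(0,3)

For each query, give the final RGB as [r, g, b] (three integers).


query (1,2) [L1,L2] — begin 0,0,0
after L1 α=1/2: [55, 143/2, 211/2]
after L2 α=4/5: [287/5, 283/2, 1603/10]
rounded: [57, 142, 160]

at x=1,y=1 over L1,L2:
after L1 α=1/2: [121/2, 65, 22]
after L2 α=1/7: [77, 579/7, 362/7]
rounded: [77, 83, 52]

at x=1,y=3 over L1,L2,L3,L4:
after L1 α=5/7: [565/7, 240/7, 295/7]
after L2 α=1/6: [1591/21, 221/7, 2035/42]
after L3 α=4/5: [20659/105, 1405/7, 26059/210]
after L4 α=1/3: [52448/315, 4259/21, 50839/315]
→ [167, 203, 161]

at x=0,y=1 over L1,L2,L3,L4:
after L1 α=1/2: [22, 37, 5/2]
after L2 α=1/6: [113/2, 121/2, 125/4]
after L3 α=3/5: [449/5, 89, 311/10]
after L4 α=2/3: [1189/15, 551/3, 2731/30]
= [79, 184, 91]

query (0,0) [L1,L2,L3,L4] — begin 0,0,0
after L1 α=1/2: [51, 37/2, 117/2]
after L2 α=0: [51, 37/2, 117/2]
after L3 α=2/7: [555/7, 401/14, 95/2]
after L4 α=1/2: [1451/14, 513/28, 505/4]
rounded: [104, 18, 126]

query (0,3) [L1,L2,L5] — begin 0,0,0
+L1 (α=0) → [0, 0, 0]
+L2 (α=1) → [95, 188, 219]
+L5 (α=1/2) → [207/2, 199, 425/2]
= [104, 199, 212]

(0,3) stack=L1,L2,L6,L7,L8,L9; from [0,0,0]:
after L1 α=0: [0, 0, 0]
after L2 α=1: [95, 188, 219]
after L6 α=2/3: [343/3, 166, 227/3]
after L7 α=2/3: [1477/9, 364/3, 461/9]
after L8 α=4/5: [5761/45, 2176/15, 6617/45]
after L9 α=3/8: [6787/72, 2347/24, 10451/72]
= [94, 98, 145]


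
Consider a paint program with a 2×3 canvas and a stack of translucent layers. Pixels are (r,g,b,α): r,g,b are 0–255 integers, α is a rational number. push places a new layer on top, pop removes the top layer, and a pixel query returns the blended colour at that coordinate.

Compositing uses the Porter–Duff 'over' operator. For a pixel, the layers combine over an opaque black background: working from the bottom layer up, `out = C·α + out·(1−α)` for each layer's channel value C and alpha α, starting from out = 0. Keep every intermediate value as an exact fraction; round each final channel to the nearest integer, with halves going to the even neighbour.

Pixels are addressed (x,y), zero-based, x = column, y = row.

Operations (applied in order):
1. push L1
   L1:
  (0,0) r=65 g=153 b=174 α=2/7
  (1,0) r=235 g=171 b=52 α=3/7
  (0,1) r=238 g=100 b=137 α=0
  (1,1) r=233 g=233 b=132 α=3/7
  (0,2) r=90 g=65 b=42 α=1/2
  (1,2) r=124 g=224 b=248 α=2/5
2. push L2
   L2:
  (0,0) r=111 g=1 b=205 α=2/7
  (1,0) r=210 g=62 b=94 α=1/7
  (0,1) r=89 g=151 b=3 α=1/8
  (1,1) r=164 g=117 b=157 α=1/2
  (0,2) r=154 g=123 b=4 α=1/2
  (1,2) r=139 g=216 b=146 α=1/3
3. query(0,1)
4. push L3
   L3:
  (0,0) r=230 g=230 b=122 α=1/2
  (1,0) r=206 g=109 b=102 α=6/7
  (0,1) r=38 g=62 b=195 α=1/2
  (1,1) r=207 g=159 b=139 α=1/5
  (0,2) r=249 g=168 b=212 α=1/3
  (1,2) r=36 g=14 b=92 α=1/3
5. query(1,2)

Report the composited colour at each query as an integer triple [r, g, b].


at x=0,y=1 over L1,L2:
after L1 α=0: [0, 0, 0]
after L2 α=1/8: [89/8, 151/8, 3/8]
→ [11, 19, 0]

at x=1,y=2 over L1,L2,L3:
L1 α=2/5: [248/5, 448/5, 496/5]
L2 α=1/3: [397/5, 1976/15, 574/5]
L3 α=1/3: [974/15, 4162/45, 536/5]
→ [65, 92, 107]
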